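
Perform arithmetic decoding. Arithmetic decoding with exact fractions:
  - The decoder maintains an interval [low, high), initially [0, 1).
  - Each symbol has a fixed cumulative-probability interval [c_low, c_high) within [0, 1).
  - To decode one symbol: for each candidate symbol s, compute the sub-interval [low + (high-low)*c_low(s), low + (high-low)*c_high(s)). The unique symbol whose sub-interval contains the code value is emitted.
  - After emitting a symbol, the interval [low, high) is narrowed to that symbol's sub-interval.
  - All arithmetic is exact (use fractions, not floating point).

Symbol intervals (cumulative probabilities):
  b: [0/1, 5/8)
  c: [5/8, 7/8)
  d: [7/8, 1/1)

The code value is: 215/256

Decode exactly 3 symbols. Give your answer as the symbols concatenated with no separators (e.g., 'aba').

Step 1: interval [0/1, 1/1), width = 1/1 - 0/1 = 1/1
  'b': [0/1 + 1/1*0/1, 0/1 + 1/1*5/8) = [0/1, 5/8)
  'c': [0/1 + 1/1*5/8, 0/1 + 1/1*7/8) = [5/8, 7/8) <- contains code 215/256
  'd': [0/1 + 1/1*7/8, 0/1 + 1/1*1/1) = [7/8, 1/1)
  emit 'c', narrow to [5/8, 7/8)
Step 2: interval [5/8, 7/8), width = 7/8 - 5/8 = 1/4
  'b': [5/8 + 1/4*0/1, 5/8 + 1/4*5/8) = [5/8, 25/32)
  'c': [5/8 + 1/4*5/8, 5/8 + 1/4*7/8) = [25/32, 27/32) <- contains code 215/256
  'd': [5/8 + 1/4*7/8, 5/8 + 1/4*1/1) = [27/32, 7/8)
  emit 'c', narrow to [25/32, 27/32)
Step 3: interval [25/32, 27/32), width = 27/32 - 25/32 = 1/16
  'b': [25/32 + 1/16*0/1, 25/32 + 1/16*5/8) = [25/32, 105/128)
  'c': [25/32 + 1/16*5/8, 25/32 + 1/16*7/8) = [105/128, 107/128)
  'd': [25/32 + 1/16*7/8, 25/32 + 1/16*1/1) = [107/128, 27/32) <- contains code 215/256
  emit 'd', narrow to [107/128, 27/32)

Answer: ccd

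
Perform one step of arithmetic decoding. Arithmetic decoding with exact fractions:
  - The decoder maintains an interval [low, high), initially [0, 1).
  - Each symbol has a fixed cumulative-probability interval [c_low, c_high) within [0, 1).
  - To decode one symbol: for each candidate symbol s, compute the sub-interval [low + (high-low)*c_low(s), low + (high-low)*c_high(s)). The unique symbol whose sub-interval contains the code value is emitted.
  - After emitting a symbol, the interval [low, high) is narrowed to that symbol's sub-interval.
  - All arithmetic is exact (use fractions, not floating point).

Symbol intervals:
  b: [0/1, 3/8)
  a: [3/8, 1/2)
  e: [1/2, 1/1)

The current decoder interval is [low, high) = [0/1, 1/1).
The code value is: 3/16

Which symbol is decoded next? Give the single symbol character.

Interval width = high − low = 1/1 − 0/1 = 1/1
Scaled code = (code − low) / width = (3/16 − 0/1) / 1/1 = 3/16
  b: [0/1, 3/8) ← scaled code falls here ✓
  a: [3/8, 1/2) 
  e: [1/2, 1/1) 

Answer: b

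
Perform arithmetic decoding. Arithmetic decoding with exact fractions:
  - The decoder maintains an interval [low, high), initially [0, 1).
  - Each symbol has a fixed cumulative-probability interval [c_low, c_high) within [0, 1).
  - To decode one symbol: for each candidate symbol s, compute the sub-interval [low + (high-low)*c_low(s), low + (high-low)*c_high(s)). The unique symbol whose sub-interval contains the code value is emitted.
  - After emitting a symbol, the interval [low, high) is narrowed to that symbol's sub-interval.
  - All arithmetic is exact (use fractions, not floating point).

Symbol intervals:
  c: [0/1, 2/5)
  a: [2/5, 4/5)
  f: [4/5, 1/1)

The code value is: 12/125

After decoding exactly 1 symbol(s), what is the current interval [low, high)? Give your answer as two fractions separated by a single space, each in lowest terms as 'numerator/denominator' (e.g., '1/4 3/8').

Answer: 0/1 2/5

Derivation:
Step 1: interval [0/1, 1/1), width = 1/1 - 0/1 = 1/1
  'c': [0/1 + 1/1*0/1, 0/1 + 1/1*2/5) = [0/1, 2/5) <- contains code 12/125
  'a': [0/1 + 1/1*2/5, 0/1 + 1/1*4/5) = [2/5, 4/5)
  'f': [0/1 + 1/1*4/5, 0/1 + 1/1*1/1) = [4/5, 1/1)
  emit 'c', narrow to [0/1, 2/5)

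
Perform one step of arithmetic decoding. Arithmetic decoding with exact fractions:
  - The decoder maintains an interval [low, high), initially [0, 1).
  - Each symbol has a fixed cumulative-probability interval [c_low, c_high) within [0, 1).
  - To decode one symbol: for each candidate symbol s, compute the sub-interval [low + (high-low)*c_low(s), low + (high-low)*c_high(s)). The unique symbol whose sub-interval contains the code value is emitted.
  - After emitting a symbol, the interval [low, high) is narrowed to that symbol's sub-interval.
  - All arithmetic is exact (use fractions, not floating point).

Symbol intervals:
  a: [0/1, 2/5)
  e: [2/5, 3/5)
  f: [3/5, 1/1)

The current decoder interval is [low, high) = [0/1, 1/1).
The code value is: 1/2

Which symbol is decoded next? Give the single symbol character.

Answer: e

Derivation:
Interval width = high − low = 1/1 − 0/1 = 1/1
Scaled code = (code − low) / width = (1/2 − 0/1) / 1/1 = 1/2
  a: [0/1, 2/5) 
  e: [2/5, 3/5) ← scaled code falls here ✓
  f: [3/5, 1/1) 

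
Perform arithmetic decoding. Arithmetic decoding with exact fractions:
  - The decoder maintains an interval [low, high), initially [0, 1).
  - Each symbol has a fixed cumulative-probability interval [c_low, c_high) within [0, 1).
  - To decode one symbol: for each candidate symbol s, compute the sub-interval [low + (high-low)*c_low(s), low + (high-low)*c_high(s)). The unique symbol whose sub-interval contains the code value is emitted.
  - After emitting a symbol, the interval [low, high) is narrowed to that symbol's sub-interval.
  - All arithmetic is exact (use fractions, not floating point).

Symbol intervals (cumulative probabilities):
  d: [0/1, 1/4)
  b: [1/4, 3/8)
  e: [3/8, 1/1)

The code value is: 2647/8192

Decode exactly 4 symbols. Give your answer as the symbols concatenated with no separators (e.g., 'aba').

Step 1: interval [0/1, 1/1), width = 1/1 - 0/1 = 1/1
  'd': [0/1 + 1/1*0/1, 0/1 + 1/1*1/4) = [0/1, 1/4)
  'b': [0/1 + 1/1*1/4, 0/1 + 1/1*3/8) = [1/4, 3/8) <- contains code 2647/8192
  'e': [0/1 + 1/1*3/8, 0/1 + 1/1*1/1) = [3/8, 1/1)
  emit 'b', narrow to [1/4, 3/8)
Step 2: interval [1/4, 3/8), width = 3/8 - 1/4 = 1/8
  'd': [1/4 + 1/8*0/1, 1/4 + 1/8*1/4) = [1/4, 9/32)
  'b': [1/4 + 1/8*1/4, 1/4 + 1/8*3/8) = [9/32, 19/64)
  'e': [1/4 + 1/8*3/8, 1/4 + 1/8*1/1) = [19/64, 3/8) <- contains code 2647/8192
  emit 'e', narrow to [19/64, 3/8)
Step 3: interval [19/64, 3/8), width = 3/8 - 19/64 = 5/64
  'd': [19/64 + 5/64*0/1, 19/64 + 5/64*1/4) = [19/64, 81/256)
  'b': [19/64 + 5/64*1/4, 19/64 + 5/64*3/8) = [81/256, 167/512) <- contains code 2647/8192
  'e': [19/64 + 5/64*3/8, 19/64 + 5/64*1/1) = [167/512, 3/8)
  emit 'b', narrow to [81/256, 167/512)
Step 4: interval [81/256, 167/512), width = 167/512 - 81/256 = 5/512
  'd': [81/256 + 5/512*0/1, 81/256 + 5/512*1/4) = [81/256, 653/2048)
  'b': [81/256 + 5/512*1/4, 81/256 + 5/512*3/8) = [653/2048, 1311/4096)
  'e': [81/256 + 5/512*3/8, 81/256 + 5/512*1/1) = [1311/4096, 167/512) <- contains code 2647/8192
  emit 'e', narrow to [1311/4096, 167/512)

Answer: bebe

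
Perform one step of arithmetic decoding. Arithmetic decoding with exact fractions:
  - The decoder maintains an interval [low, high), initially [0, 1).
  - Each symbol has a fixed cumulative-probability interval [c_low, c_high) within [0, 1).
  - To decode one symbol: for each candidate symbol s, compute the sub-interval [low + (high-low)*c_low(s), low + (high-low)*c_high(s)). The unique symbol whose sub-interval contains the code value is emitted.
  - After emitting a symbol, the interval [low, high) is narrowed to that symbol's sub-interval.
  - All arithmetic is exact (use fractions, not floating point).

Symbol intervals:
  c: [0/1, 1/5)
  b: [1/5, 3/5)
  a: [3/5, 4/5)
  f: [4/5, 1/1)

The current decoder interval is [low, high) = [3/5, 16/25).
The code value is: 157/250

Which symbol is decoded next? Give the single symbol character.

Answer: a

Derivation:
Interval width = high − low = 16/25 − 3/5 = 1/25
Scaled code = (code − low) / width = (157/250 − 3/5) / 1/25 = 7/10
  c: [0/1, 1/5) 
  b: [1/5, 3/5) 
  a: [3/5, 4/5) ← scaled code falls here ✓
  f: [4/5, 1/1) 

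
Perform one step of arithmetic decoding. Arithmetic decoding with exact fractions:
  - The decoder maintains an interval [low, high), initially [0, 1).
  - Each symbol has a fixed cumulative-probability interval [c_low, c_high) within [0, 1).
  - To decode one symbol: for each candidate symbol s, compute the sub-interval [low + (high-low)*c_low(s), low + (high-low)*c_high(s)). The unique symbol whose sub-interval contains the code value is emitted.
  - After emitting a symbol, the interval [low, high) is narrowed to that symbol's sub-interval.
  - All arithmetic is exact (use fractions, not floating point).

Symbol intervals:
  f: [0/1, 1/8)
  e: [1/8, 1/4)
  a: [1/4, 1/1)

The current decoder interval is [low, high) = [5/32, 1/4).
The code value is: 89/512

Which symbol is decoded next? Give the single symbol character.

Interval width = high − low = 1/4 − 5/32 = 3/32
Scaled code = (code − low) / width = (89/512 − 5/32) / 3/32 = 3/16
  f: [0/1, 1/8) 
  e: [1/8, 1/4) ← scaled code falls here ✓
  a: [1/4, 1/1) 

Answer: e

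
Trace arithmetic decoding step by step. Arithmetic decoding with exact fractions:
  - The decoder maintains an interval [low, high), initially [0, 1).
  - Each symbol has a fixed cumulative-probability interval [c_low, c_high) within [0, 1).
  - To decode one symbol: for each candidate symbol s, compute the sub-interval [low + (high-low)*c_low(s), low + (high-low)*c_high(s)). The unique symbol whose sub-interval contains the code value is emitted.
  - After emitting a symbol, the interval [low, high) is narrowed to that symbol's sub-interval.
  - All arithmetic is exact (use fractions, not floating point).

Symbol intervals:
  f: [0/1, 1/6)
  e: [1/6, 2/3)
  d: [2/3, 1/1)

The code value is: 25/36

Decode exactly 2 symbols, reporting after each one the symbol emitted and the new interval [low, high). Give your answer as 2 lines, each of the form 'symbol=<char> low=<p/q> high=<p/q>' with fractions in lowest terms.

Answer: symbol=d low=2/3 high=1/1
symbol=f low=2/3 high=13/18

Derivation:
Step 1: interval [0/1, 1/1), width = 1/1 - 0/1 = 1/1
  'f': [0/1 + 1/1*0/1, 0/1 + 1/1*1/6) = [0/1, 1/6)
  'e': [0/1 + 1/1*1/6, 0/1 + 1/1*2/3) = [1/6, 2/3)
  'd': [0/1 + 1/1*2/3, 0/1 + 1/1*1/1) = [2/3, 1/1) <- contains code 25/36
  emit 'd', narrow to [2/3, 1/1)
Step 2: interval [2/3, 1/1), width = 1/1 - 2/3 = 1/3
  'f': [2/3 + 1/3*0/1, 2/3 + 1/3*1/6) = [2/3, 13/18) <- contains code 25/36
  'e': [2/3 + 1/3*1/6, 2/3 + 1/3*2/3) = [13/18, 8/9)
  'd': [2/3 + 1/3*2/3, 2/3 + 1/3*1/1) = [8/9, 1/1)
  emit 'f', narrow to [2/3, 13/18)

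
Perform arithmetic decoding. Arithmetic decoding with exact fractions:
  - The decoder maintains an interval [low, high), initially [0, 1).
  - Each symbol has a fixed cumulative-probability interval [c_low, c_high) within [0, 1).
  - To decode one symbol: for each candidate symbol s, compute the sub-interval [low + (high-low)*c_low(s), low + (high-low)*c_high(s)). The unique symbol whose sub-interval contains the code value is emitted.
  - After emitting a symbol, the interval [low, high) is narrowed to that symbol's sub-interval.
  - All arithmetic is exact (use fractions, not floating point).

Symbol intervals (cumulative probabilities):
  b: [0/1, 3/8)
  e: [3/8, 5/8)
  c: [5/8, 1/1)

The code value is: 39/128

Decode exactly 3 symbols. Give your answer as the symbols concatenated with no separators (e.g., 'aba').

Answer: bce

Derivation:
Step 1: interval [0/1, 1/1), width = 1/1 - 0/1 = 1/1
  'b': [0/1 + 1/1*0/1, 0/1 + 1/1*3/8) = [0/1, 3/8) <- contains code 39/128
  'e': [0/1 + 1/1*3/8, 0/1 + 1/1*5/8) = [3/8, 5/8)
  'c': [0/1 + 1/1*5/8, 0/1 + 1/1*1/1) = [5/8, 1/1)
  emit 'b', narrow to [0/1, 3/8)
Step 2: interval [0/1, 3/8), width = 3/8 - 0/1 = 3/8
  'b': [0/1 + 3/8*0/1, 0/1 + 3/8*3/8) = [0/1, 9/64)
  'e': [0/1 + 3/8*3/8, 0/1 + 3/8*5/8) = [9/64, 15/64)
  'c': [0/1 + 3/8*5/8, 0/1 + 3/8*1/1) = [15/64, 3/8) <- contains code 39/128
  emit 'c', narrow to [15/64, 3/8)
Step 3: interval [15/64, 3/8), width = 3/8 - 15/64 = 9/64
  'b': [15/64 + 9/64*0/1, 15/64 + 9/64*3/8) = [15/64, 147/512)
  'e': [15/64 + 9/64*3/8, 15/64 + 9/64*5/8) = [147/512, 165/512) <- contains code 39/128
  'c': [15/64 + 9/64*5/8, 15/64 + 9/64*1/1) = [165/512, 3/8)
  emit 'e', narrow to [147/512, 165/512)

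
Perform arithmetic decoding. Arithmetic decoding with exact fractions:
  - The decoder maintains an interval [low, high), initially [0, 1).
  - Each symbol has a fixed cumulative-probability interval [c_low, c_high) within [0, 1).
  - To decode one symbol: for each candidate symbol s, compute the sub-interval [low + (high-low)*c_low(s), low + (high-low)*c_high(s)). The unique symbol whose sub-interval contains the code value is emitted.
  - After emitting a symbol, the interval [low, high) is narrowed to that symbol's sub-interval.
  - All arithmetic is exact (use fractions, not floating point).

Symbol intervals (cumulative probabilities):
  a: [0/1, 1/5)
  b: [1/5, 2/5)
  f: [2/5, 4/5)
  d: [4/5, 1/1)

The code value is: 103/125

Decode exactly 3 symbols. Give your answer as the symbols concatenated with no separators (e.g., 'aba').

Step 1: interval [0/1, 1/1), width = 1/1 - 0/1 = 1/1
  'a': [0/1 + 1/1*0/1, 0/1 + 1/1*1/5) = [0/1, 1/5)
  'b': [0/1 + 1/1*1/5, 0/1 + 1/1*2/5) = [1/5, 2/5)
  'f': [0/1 + 1/1*2/5, 0/1 + 1/1*4/5) = [2/5, 4/5)
  'd': [0/1 + 1/1*4/5, 0/1 + 1/1*1/1) = [4/5, 1/1) <- contains code 103/125
  emit 'd', narrow to [4/5, 1/1)
Step 2: interval [4/5, 1/1), width = 1/1 - 4/5 = 1/5
  'a': [4/5 + 1/5*0/1, 4/5 + 1/5*1/5) = [4/5, 21/25) <- contains code 103/125
  'b': [4/5 + 1/5*1/5, 4/5 + 1/5*2/5) = [21/25, 22/25)
  'f': [4/5 + 1/5*2/5, 4/5 + 1/5*4/5) = [22/25, 24/25)
  'd': [4/5 + 1/5*4/5, 4/5 + 1/5*1/1) = [24/25, 1/1)
  emit 'a', narrow to [4/5, 21/25)
Step 3: interval [4/5, 21/25), width = 21/25 - 4/5 = 1/25
  'a': [4/5 + 1/25*0/1, 4/5 + 1/25*1/5) = [4/5, 101/125)
  'b': [4/5 + 1/25*1/5, 4/5 + 1/25*2/5) = [101/125, 102/125)
  'f': [4/5 + 1/25*2/5, 4/5 + 1/25*4/5) = [102/125, 104/125) <- contains code 103/125
  'd': [4/5 + 1/25*4/5, 4/5 + 1/25*1/1) = [104/125, 21/25)
  emit 'f', narrow to [102/125, 104/125)

Answer: daf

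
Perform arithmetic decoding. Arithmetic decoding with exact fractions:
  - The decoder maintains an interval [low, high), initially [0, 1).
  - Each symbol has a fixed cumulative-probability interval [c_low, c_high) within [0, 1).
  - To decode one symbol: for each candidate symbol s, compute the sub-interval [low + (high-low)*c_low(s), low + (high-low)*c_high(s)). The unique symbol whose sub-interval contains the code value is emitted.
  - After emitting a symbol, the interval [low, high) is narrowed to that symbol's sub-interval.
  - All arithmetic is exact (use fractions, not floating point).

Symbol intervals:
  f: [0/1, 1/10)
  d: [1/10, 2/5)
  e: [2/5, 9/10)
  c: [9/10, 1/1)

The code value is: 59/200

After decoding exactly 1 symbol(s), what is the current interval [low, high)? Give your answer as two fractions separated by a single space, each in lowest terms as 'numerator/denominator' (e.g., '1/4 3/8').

Step 1: interval [0/1, 1/1), width = 1/1 - 0/1 = 1/1
  'f': [0/1 + 1/1*0/1, 0/1 + 1/1*1/10) = [0/1, 1/10)
  'd': [0/1 + 1/1*1/10, 0/1 + 1/1*2/5) = [1/10, 2/5) <- contains code 59/200
  'e': [0/1 + 1/1*2/5, 0/1 + 1/1*9/10) = [2/5, 9/10)
  'c': [0/1 + 1/1*9/10, 0/1 + 1/1*1/1) = [9/10, 1/1)
  emit 'd', narrow to [1/10, 2/5)

Answer: 1/10 2/5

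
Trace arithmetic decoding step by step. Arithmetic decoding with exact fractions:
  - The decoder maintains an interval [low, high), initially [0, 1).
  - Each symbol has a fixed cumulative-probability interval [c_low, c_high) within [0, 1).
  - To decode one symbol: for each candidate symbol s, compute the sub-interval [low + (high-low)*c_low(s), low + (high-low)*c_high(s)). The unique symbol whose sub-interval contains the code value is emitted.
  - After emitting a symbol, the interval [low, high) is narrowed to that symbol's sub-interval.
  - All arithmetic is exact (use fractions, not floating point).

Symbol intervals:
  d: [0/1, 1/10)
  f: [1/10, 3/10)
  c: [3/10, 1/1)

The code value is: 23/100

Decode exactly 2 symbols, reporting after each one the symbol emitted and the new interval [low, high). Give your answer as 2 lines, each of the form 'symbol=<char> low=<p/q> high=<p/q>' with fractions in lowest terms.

Step 1: interval [0/1, 1/1), width = 1/1 - 0/1 = 1/1
  'd': [0/1 + 1/1*0/1, 0/1 + 1/1*1/10) = [0/1, 1/10)
  'f': [0/1 + 1/1*1/10, 0/1 + 1/1*3/10) = [1/10, 3/10) <- contains code 23/100
  'c': [0/1 + 1/1*3/10, 0/1 + 1/1*1/1) = [3/10, 1/1)
  emit 'f', narrow to [1/10, 3/10)
Step 2: interval [1/10, 3/10), width = 3/10 - 1/10 = 1/5
  'd': [1/10 + 1/5*0/1, 1/10 + 1/5*1/10) = [1/10, 3/25)
  'f': [1/10 + 1/5*1/10, 1/10 + 1/5*3/10) = [3/25, 4/25)
  'c': [1/10 + 1/5*3/10, 1/10 + 1/5*1/1) = [4/25, 3/10) <- contains code 23/100
  emit 'c', narrow to [4/25, 3/10)

Answer: symbol=f low=1/10 high=3/10
symbol=c low=4/25 high=3/10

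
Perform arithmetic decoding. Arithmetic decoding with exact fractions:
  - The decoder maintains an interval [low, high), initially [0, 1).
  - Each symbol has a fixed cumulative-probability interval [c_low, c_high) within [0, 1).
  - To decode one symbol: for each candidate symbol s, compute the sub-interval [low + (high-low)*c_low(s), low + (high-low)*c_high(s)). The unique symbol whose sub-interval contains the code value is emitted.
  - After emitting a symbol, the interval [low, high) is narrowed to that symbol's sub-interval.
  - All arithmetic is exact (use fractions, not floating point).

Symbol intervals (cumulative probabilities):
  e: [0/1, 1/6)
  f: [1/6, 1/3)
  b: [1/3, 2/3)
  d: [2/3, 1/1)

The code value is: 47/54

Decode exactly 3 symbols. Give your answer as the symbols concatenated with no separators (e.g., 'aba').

Answer: dbd

Derivation:
Step 1: interval [0/1, 1/1), width = 1/1 - 0/1 = 1/1
  'e': [0/1 + 1/1*0/1, 0/1 + 1/1*1/6) = [0/1, 1/6)
  'f': [0/1 + 1/1*1/6, 0/1 + 1/1*1/3) = [1/6, 1/3)
  'b': [0/1 + 1/1*1/3, 0/1 + 1/1*2/3) = [1/3, 2/3)
  'd': [0/1 + 1/1*2/3, 0/1 + 1/1*1/1) = [2/3, 1/1) <- contains code 47/54
  emit 'd', narrow to [2/3, 1/1)
Step 2: interval [2/3, 1/1), width = 1/1 - 2/3 = 1/3
  'e': [2/3 + 1/3*0/1, 2/3 + 1/3*1/6) = [2/3, 13/18)
  'f': [2/3 + 1/3*1/6, 2/3 + 1/3*1/3) = [13/18, 7/9)
  'b': [2/3 + 1/3*1/3, 2/3 + 1/3*2/3) = [7/9, 8/9) <- contains code 47/54
  'd': [2/3 + 1/3*2/3, 2/3 + 1/3*1/1) = [8/9, 1/1)
  emit 'b', narrow to [7/9, 8/9)
Step 3: interval [7/9, 8/9), width = 8/9 - 7/9 = 1/9
  'e': [7/9 + 1/9*0/1, 7/9 + 1/9*1/6) = [7/9, 43/54)
  'f': [7/9 + 1/9*1/6, 7/9 + 1/9*1/3) = [43/54, 22/27)
  'b': [7/9 + 1/9*1/3, 7/9 + 1/9*2/3) = [22/27, 23/27)
  'd': [7/9 + 1/9*2/3, 7/9 + 1/9*1/1) = [23/27, 8/9) <- contains code 47/54
  emit 'd', narrow to [23/27, 8/9)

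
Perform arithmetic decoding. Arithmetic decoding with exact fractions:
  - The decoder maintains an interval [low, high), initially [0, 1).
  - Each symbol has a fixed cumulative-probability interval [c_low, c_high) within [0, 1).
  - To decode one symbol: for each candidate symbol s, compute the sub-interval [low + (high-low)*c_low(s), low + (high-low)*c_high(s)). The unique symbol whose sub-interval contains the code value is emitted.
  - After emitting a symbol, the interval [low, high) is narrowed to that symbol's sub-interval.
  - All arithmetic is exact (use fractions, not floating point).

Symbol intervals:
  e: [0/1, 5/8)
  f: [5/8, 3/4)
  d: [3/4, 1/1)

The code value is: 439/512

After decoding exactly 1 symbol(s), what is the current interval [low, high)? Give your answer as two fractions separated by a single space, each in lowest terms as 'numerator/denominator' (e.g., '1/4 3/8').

Answer: 3/4 1/1

Derivation:
Step 1: interval [0/1, 1/1), width = 1/1 - 0/1 = 1/1
  'e': [0/1 + 1/1*0/1, 0/1 + 1/1*5/8) = [0/1, 5/8)
  'f': [0/1 + 1/1*5/8, 0/1 + 1/1*3/4) = [5/8, 3/4)
  'd': [0/1 + 1/1*3/4, 0/1 + 1/1*1/1) = [3/4, 1/1) <- contains code 439/512
  emit 'd', narrow to [3/4, 1/1)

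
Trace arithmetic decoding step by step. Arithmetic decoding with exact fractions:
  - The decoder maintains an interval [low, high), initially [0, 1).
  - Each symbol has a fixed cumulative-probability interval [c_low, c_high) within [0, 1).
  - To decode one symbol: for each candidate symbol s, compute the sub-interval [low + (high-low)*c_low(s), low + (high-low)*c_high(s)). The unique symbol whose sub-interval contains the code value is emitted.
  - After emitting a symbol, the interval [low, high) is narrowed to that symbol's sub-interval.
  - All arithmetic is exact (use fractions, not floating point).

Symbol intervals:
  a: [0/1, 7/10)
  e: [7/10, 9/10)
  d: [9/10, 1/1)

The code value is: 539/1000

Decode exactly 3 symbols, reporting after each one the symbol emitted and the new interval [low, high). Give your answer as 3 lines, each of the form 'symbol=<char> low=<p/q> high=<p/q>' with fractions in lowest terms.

Step 1: interval [0/1, 1/1), width = 1/1 - 0/1 = 1/1
  'a': [0/1 + 1/1*0/1, 0/1 + 1/1*7/10) = [0/1, 7/10) <- contains code 539/1000
  'e': [0/1 + 1/1*7/10, 0/1 + 1/1*9/10) = [7/10, 9/10)
  'd': [0/1 + 1/1*9/10, 0/1 + 1/1*1/1) = [9/10, 1/1)
  emit 'a', narrow to [0/1, 7/10)
Step 2: interval [0/1, 7/10), width = 7/10 - 0/1 = 7/10
  'a': [0/1 + 7/10*0/1, 0/1 + 7/10*7/10) = [0/1, 49/100)
  'e': [0/1 + 7/10*7/10, 0/1 + 7/10*9/10) = [49/100, 63/100) <- contains code 539/1000
  'd': [0/1 + 7/10*9/10, 0/1 + 7/10*1/1) = [63/100, 7/10)
  emit 'e', narrow to [49/100, 63/100)
Step 3: interval [49/100, 63/100), width = 63/100 - 49/100 = 7/50
  'a': [49/100 + 7/50*0/1, 49/100 + 7/50*7/10) = [49/100, 147/250) <- contains code 539/1000
  'e': [49/100 + 7/50*7/10, 49/100 + 7/50*9/10) = [147/250, 77/125)
  'd': [49/100 + 7/50*9/10, 49/100 + 7/50*1/1) = [77/125, 63/100)
  emit 'a', narrow to [49/100, 147/250)

Answer: symbol=a low=0/1 high=7/10
symbol=e low=49/100 high=63/100
symbol=a low=49/100 high=147/250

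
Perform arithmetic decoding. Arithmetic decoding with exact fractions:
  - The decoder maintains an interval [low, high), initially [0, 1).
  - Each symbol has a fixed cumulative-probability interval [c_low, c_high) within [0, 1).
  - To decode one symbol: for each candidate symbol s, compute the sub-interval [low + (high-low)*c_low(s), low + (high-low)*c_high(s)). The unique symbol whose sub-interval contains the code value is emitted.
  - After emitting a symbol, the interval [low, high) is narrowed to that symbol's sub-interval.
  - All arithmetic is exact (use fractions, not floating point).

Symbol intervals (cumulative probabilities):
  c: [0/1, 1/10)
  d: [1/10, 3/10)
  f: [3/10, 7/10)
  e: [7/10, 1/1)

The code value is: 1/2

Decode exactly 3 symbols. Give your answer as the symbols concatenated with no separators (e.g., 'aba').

Step 1: interval [0/1, 1/1), width = 1/1 - 0/1 = 1/1
  'c': [0/1 + 1/1*0/1, 0/1 + 1/1*1/10) = [0/1, 1/10)
  'd': [0/1 + 1/1*1/10, 0/1 + 1/1*3/10) = [1/10, 3/10)
  'f': [0/1 + 1/1*3/10, 0/1 + 1/1*7/10) = [3/10, 7/10) <- contains code 1/2
  'e': [0/1 + 1/1*7/10, 0/1 + 1/1*1/1) = [7/10, 1/1)
  emit 'f', narrow to [3/10, 7/10)
Step 2: interval [3/10, 7/10), width = 7/10 - 3/10 = 2/5
  'c': [3/10 + 2/5*0/1, 3/10 + 2/5*1/10) = [3/10, 17/50)
  'd': [3/10 + 2/5*1/10, 3/10 + 2/5*3/10) = [17/50, 21/50)
  'f': [3/10 + 2/5*3/10, 3/10 + 2/5*7/10) = [21/50, 29/50) <- contains code 1/2
  'e': [3/10 + 2/5*7/10, 3/10 + 2/5*1/1) = [29/50, 7/10)
  emit 'f', narrow to [21/50, 29/50)
Step 3: interval [21/50, 29/50), width = 29/50 - 21/50 = 4/25
  'c': [21/50 + 4/25*0/1, 21/50 + 4/25*1/10) = [21/50, 109/250)
  'd': [21/50 + 4/25*1/10, 21/50 + 4/25*3/10) = [109/250, 117/250)
  'f': [21/50 + 4/25*3/10, 21/50 + 4/25*7/10) = [117/250, 133/250) <- contains code 1/2
  'e': [21/50 + 4/25*7/10, 21/50 + 4/25*1/1) = [133/250, 29/50)
  emit 'f', narrow to [117/250, 133/250)

Answer: fff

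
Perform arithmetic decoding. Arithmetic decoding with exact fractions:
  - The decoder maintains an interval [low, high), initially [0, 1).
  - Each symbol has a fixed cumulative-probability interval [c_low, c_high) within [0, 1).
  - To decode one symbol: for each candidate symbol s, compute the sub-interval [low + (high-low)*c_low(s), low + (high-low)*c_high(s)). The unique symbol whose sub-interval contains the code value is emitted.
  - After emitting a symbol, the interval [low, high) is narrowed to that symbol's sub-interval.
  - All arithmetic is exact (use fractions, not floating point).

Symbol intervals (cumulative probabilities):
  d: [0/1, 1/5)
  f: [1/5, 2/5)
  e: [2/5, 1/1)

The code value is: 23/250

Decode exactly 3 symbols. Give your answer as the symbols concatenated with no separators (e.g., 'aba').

Answer: ded

Derivation:
Step 1: interval [0/1, 1/1), width = 1/1 - 0/1 = 1/1
  'd': [0/1 + 1/1*0/1, 0/1 + 1/1*1/5) = [0/1, 1/5) <- contains code 23/250
  'f': [0/1 + 1/1*1/5, 0/1 + 1/1*2/5) = [1/5, 2/5)
  'e': [0/1 + 1/1*2/5, 0/1 + 1/1*1/1) = [2/5, 1/1)
  emit 'd', narrow to [0/1, 1/5)
Step 2: interval [0/1, 1/5), width = 1/5 - 0/1 = 1/5
  'd': [0/1 + 1/5*0/1, 0/1 + 1/5*1/5) = [0/1, 1/25)
  'f': [0/1 + 1/5*1/5, 0/1 + 1/5*2/5) = [1/25, 2/25)
  'e': [0/1 + 1/5*2/5, 0/1 + 1/5*1/1) = [2/25, 1/5) <- contains code 23/250
  emit 'e', narrow to [2/25, 1/5)
Step 3: interval [2/25, 1/5), width = 1/5 - 2/25 = 3/25
  'd': [2/25 + 3/25*0/1, 2/25 + 3/25*1/5) = [2/25, 13/125) <- contains code 23/250
  'f': [2/25 + 3/25*1/5, 2/25 + 3/25*2/5) = [13/125, 16/125)
  'e': [2/25 + 3/25*2/5, 2/25 + 3/25*1/1) = [16/125, 1/5)
  emit 'd', narrow to [2/25, 13/125)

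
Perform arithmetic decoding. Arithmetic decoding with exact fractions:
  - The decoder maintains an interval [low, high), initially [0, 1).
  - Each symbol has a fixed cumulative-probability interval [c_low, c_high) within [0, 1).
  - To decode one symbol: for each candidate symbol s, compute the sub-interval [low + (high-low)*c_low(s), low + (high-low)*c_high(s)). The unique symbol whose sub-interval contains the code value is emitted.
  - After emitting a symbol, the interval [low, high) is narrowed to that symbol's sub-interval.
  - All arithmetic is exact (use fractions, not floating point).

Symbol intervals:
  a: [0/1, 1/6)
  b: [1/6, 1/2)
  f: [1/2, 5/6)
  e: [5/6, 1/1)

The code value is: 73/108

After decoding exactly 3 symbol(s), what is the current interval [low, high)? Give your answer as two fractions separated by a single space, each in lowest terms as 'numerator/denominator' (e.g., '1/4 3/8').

Step 1: interval [0/1, 1/1), width = 1/1 - 0/1 = 1/1
  'a': [0/1 + 1/1*0/1, 0/1 + 1/1*1/6) = [0/1, 1/6)
  'b': [0/1 + 1/1*1/6, 0/1 + 1/1*1/2) = [1/6, 1/2)
  'f': [0/1 + 1/1*1/2, 0/1 + 1/1*5/6) = [1/2, 5/6) <- contains code 73/108
  'e': [0/1 + 1/1*5/6, 0/1 + 1/1*1/1) = [5/6, 1/1)
  emit 'f', narrow to [1/2, 5/6)
Step 2: interval [1/2, 5/6), width = 5/6 - 1/2 = 1/3
  'a': [1/2 + 1/3*0/1, 1/2 + 1/3*1/6) = [1/2, 5/9)
  'b': [1/2 + 1/3*1/6, 1/2 + 1/3*1/2) = [5/9, 2/3)
  'f': [1/2 + 1/3*1/2, 1/2 + 1/3*5/6) = [2/3, 7/9) <- contains code 73/108
  'e': [1/2 + 1/3*5/6, 1/2 + 1/3*1/1) = [7/9, 5/6)
  emit 'f', narrow to [2/3, 7/9)
Step 3: interval [2/3, 7/9), width = 7/9 - 2/3 = 1/9
  'a': [2/3 + 1/9*0/1, 2/3 + 1/9*1/6) = [2/3, 37/54) <- contains code 73/108
  'b': [2/3 + 1/9*1/6, 2/3 + 1/9*1/2) = [37/54, 13/18)
  'f': [2/3 + 1/9*1/2, 2/3 + 1/9*5/6) = [13/18, 41/54)
  'e': [2/3 + 1/9*5/6, 2/3 + 1/9*1/1) = [41/54, 7/9)
  emit 'a', narrow to [2/3, 37/54)

Answer: 2/3 37/54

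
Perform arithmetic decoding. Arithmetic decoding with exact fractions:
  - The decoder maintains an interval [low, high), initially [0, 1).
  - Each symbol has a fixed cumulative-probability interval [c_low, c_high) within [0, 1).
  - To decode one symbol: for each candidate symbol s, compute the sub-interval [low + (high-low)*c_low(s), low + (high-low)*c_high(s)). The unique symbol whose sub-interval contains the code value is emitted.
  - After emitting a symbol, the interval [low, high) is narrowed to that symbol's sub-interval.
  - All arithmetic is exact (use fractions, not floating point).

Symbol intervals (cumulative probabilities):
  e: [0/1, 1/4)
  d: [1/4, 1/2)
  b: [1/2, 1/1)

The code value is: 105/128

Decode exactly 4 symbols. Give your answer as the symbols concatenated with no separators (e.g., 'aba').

Answer: bbde

Derivation:
Step 1: interval [0/1, 1/1), width = 1/1 - 0/1 = 1/1
  'e': [0/1 + 1/1*0/1, 0/1 + 1/1*1/4) = [0/1, 1/4)
  'd': [0/1 + 1/1*1/4, 0/1 + 1/1*1/2) = [1/4, 1/2)
  'b': [0/1 + 1/1*1/2, 0/1 + 1/1*1/1) = [1/2, 1/1) <- contains code 105/128
  emit 'b', narrow to [1/2, 1/1)
Step 2: interval [1/2, 1/1), width = 1/1 - 1/2 = 1/2
  'e': [1/2 + 1/2*0/1, 1/2 + 1/2*1/4) = [1/2, 5/8)
  'd': [1/2 + 1/2*1/4, 1/2 + 1/2*1/2) = [5/8, 3/4)
  'b': [1/2 + 1/2*1/2, 1/2 + 1/2*1/1) = [3/4, 1/1) <- contains code 105/128
  emit 'b', narrow to [3/4, 1/1)
Step 3: interval [3/4, 1/1), width = 1/1 - 3/4 = 1/4
  'e': [3/4 + 1/4*0/1, 3/4 + 1/4*1/4) = [3/4, 13/16)
  'd': [3/4 + 1/4*1/4, 3/4 + 1/4*1/2) = [13/16, 7/8) <- contains code 105/128
  'b': [3/4 + 1/4*1/2, 3/4 + 1/4*1/1) = [7/8, 1/1)
  emit 'd', narrow to [13/16, 7/8)
Step 4: interval [13/16, 7/8), width = 7/8 - 13/16 = 1/16
  'e': [13/16 + 1/16*0/1, 13/16 + 1/16*1/4) = [13/16, 53/64) <- contains code 105/128
  'd': [13/16 + 1/16*1/4, 13/16 + 1/16*1/2) = [53/64, 27/32)
  'b': [13/16 + 1/16*1/2, 13/16 + 1/16*1/1) = [27/32, 7/8)
  emit 'e', narrow to [13/16, 53/64)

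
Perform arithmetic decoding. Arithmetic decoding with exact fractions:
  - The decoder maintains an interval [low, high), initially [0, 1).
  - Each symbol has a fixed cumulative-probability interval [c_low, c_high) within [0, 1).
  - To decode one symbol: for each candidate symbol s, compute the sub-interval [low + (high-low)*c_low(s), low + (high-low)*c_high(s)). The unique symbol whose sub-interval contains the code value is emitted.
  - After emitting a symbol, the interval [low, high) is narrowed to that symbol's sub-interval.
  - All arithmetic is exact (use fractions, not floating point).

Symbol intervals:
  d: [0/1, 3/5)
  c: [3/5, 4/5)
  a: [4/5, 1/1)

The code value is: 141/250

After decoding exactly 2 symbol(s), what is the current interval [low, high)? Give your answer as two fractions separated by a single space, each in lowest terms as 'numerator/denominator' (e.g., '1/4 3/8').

Answer: 12/25 3/5

Derivation:
Step 1: interval [0/1, 1/1), width = 1/1 - 0/1 = 1/1
  'd': [0/1 + 1/1*0/1, 0/1 + 1/1*3/5) = [0/1, 3/5) <- contains code 141/250
  'c': [0/1 + 1/1*3/5, 0/1 + 1/1*4/5) = [3/5, 4/5)
  'a': [0/1 + 1/1*4/5, 0/1 + 1/1*1/1) = [4/5, 1/1)
  emit 'd', narrow to [0/1, 3/5)
Step 2: interval [0/1, 3/5), width = 3/5 - 0/1 = 3/5
  'd': [0/1 + 3/5*0/1, 0/1 + 3/5*3/5) = [0/1, 9/25)
  'c': [0/1 + 3/5*3/5, 0/1 + 3/5*4/5) = [9/25, 12/25)
  'a': [0/1 + 3/5*4/5, 0/1 + 3/5*1/1) = [12/25, 3/5) <- contains code 141/250
  emit 'a', narrow to [12/25, 3/5)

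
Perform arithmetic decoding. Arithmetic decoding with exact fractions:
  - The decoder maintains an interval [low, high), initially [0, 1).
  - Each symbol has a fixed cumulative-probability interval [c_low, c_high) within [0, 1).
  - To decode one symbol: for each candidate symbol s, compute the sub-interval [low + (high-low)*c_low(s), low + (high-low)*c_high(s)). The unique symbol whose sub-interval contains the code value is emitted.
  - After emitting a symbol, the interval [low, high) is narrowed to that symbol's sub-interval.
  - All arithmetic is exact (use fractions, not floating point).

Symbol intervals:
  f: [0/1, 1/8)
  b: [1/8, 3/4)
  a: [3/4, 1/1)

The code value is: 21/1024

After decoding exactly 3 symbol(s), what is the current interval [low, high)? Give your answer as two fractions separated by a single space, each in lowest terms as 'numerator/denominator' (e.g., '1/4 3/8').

Step 1: interval [0/1, 1/1), width = 1/1 - 0/1 = 1/1
  'f': [0/1 + 1/1*0/1, 0/1 + 1/1*1/8) = [0/1, 1/8) <- contains code 21/1024
  'b': [0/1 + 1/1*1/8, 0/1 + 1/1*3/4) = [1/8, 3/4)
  'a': [0/1 + 1/1*3/4, 0/1 + 1/1*1/1) = [3/4, 1/1)
  emit 'f', narrow to [0/1, 1/8)
Step 2: interval [0/1, 1/8), width = 1/8 - 0/1 = 1/8
  'f': [0/1 + 1/8*0/1, 0/1 + 1/8*1/8) = [0/1, 1/64)
  'b': [0/1 + 1/8*1/8, 0/1 + 1/8*3/4) = [1/64, 3/32) <- contains code 21/1024
  'a': [0/1 + 1/8*3/4, 0/1 + 1/8*1/1) = [3/32, 1/8)
  emit 'b', narrow to [1/64, 3/32)
Step 3: interval [1/64, 3/32), width = 3/32 - 1/64 = 5/64
  'f': [1/64 + 5/64*0/1, 1/64 + 5/64*1/8) = [1/64, 13/512) <- contains code 21/1024
  'b': [1/64 + 5/64*1/8, 1/64 + 5/64*3/4) = [13/512, 19/256)
  'a': [1/64 + 5/64*3/4, 1/64 + 5/64*1/1) = [19/256, 3/32)
  emit 'f', narrow to [1/64, 13/512)

Answer: 1/64 13/512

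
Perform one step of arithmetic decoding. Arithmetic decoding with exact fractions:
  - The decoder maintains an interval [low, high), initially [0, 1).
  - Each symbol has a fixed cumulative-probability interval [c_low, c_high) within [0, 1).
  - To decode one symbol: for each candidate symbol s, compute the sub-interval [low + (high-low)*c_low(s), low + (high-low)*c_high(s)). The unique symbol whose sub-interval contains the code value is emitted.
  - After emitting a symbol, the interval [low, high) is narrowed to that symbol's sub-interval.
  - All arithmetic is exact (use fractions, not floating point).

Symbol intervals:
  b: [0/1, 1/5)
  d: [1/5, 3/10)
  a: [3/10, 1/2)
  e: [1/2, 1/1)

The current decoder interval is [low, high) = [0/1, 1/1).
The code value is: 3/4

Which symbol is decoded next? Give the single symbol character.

Answer: e

Derivation:
Interval width = high − low = 1/1 − 0/1 = 1/1
Scaled code = (code − low) / width = (3/4 − 0/1) / 1/1 = 3/4
  b: [0/1, 1/5) 
  d: [1/5, 3/10) 
  a: [3/10, 1/2) 
  e: [1/2, 1/1) ← scaled code falls here ✓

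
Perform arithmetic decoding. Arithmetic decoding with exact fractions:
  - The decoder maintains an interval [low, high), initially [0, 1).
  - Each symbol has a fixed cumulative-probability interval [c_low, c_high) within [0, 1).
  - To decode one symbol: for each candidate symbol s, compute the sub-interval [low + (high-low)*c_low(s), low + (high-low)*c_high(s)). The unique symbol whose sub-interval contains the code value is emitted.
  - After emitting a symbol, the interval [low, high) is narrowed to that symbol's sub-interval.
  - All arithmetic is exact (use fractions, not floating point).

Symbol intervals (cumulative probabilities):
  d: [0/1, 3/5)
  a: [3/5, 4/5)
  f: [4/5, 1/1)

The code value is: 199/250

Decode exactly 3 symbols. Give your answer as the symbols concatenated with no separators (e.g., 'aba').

Step 1: interval [0/1, 1/1), width = 1/1 - 0/1 = 1/1
  'd': [0/1 + 1/1*0/1, 0/1 + 1/1*3/5) = [0/1, 3/5)
  'a': [0/1 + 1/1*3/5, 0/1 + 1/1*4/5) = [3/5, 4/5) <- contains code 199/250
  'f': [0/1 + 1/1*4/5, 0/1 + 1/1*1/1) = [4/5, 1/1)
  emit 'a', narrow to [3/5, 4/5)
Step 2: interval [3/5, 4/5), width = 4/5 - 3/5 = 1/5
  'd': [3/5 + 1/5*0/1, 3/5 + 1/5*3/5) = [3/5, 18/25)
  'a': [3/5 + 1/5*3/5, 3/5 + 1/5*4/5) = [18/25, 19/25)
  'f': [3/5 + 1/5*4/5, 3/5 + 1/5*1/1) = [19/25, 4/5) <- contains code 199/250
  emit 'f', narrow to [19/25, 4/5)
Step 3: interval [19/25, 4/5), width = 4/5 - 19/25 = 1/25
  'd': [19/25 + 1/25*0/1, 19/25 + 1/25*3/5) = [19/25, 98/125)
  'a': [19/25 + 1/25*3/5, 19/25 + 1/25*4/5) = [98/125, 99/125)
  'f': [19/25 + 1/25*4/5, 19/25 + 1/25*1/1) = [99/125, 4/5) <- contains code 199/250
  emit 'f', narrow to [99/125, 4/5)

Answer: aff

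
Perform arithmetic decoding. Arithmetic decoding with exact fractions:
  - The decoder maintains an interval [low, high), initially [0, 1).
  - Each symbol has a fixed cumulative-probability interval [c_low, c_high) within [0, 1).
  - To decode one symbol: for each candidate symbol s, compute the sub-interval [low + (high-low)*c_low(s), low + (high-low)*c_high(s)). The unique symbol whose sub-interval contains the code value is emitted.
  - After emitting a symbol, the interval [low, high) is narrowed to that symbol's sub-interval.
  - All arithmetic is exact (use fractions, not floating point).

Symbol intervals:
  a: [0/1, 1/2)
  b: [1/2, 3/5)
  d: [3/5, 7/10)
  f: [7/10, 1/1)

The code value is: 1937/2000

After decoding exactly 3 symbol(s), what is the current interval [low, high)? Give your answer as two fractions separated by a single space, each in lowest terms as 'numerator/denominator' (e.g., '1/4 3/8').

Answer: 241/250 973/1000

Derivation:
Step 1: interval [0/1, 1/1), width = 1/1 - 0/1 = 1/1
  'a': [0/1 + 1/1*0/1, 0/1 + 1/1*1/2) = [0/1, 1/2)
  'b': [0/1 + 1/1*1/2, 0/1 + 1/1*3/5) = [1/2, 3/5)
  'd': [0/1 + 1/1*3/5, 0/1 + 1/1*7/10) = [3/5, 7/10)
  'f': [0/1 + 1/1*7/10, 0/1 + 1/1*1/1) = [7/10, 1/1) <- contains code 1937/2000
  emit 'f', narrow to [7/10, 1/1)
Step 2: interval [7/10, 1/1), width = 1/1 - 7/10 = 3/10
  'a': [7/10 + 3/10*0/1, 7/10 + 3/10*1/2) = [7/10, 17/20)
  'b': [7/10 + 3/10*1/2, 7/10 + 3/10*3/5) = [17/20, 22/25)
  'd': [7/10 + 3/10*3/5, 7/10 + 3/10*7/10) = [22/25, 91/100)
  'f': [7/10 + 3/10*7/10, 7/10 + 3/10*1/1) = [91/100, 1/1) <- contains code 1937/2000
  emit 'f', narrow to [91/100, 1/1)
Step 3: interval [91/100, 1/1), width = 1/1 - 91/100 = 9/100
  'a': [91/100 + 9/100*0/1, 91/100 + 9/100*1/2) = [91/100, 191/200)
  'b': [91/100 + 9/100*1/2, 91/100 + 9/100*3/5) = [191/200, 241/250)
  'd': [91/100 + 9/100*3/5, 91/100 + 9/100*7/10) = [241/250, 973/1000) <- contains code 1937/2000
  'f': [91/100 + 9/100*7/10, 91/100 + 9/100*1/1) = [973/1000, 1/1)
  emit 'd', narrow to [241/250, 973/1000)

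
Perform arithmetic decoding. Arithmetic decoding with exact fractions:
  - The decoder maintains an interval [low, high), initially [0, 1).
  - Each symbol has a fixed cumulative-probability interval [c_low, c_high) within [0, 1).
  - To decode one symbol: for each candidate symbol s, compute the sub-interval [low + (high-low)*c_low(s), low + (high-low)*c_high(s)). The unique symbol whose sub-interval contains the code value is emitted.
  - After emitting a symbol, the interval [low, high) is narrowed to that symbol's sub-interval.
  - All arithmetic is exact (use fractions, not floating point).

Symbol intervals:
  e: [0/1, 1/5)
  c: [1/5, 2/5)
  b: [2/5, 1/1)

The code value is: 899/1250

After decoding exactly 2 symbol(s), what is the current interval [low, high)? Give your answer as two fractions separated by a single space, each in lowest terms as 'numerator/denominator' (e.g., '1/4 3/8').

Step 1: interval [0/1, 1/1), width = 1/1 - 0/1 = 1/1
  'e': [0/1 + 1/1*0/1, 0/1 + 1/1*1/5) = [0/1, 1/5)
  'c': [0/1 + 1/1*1/5, 0/1 + 1/1*2/5) = [1/5, 2/5)
  'b': [0/1 + 1/1*2/5, 0/1 + 1/1*1/1) = [2/5, 1/1) <- contains code 899/1250
  emit 'b', narrow to [2/5, 1/1)
Step 2: interval [2/5, 1/1), width = 1/1 - 2/5 = 3/5
  'e': [2/5 + 3/5*0/1, 2/5 + 3/5*1/5) = [2/5, 13/25)
  'c': [2/5 + 3/5*1/5, 2/5 + 3/5*2/5) = [13/25, 16/25)
  'b': [2/5 + 3/5*2/5, 2/5 + 3/5*1/1) = [16/25, 1/1) <- contains code 899/1250
  emit 'b', narrow to [16/25, 1/1)

Answer: 16/25 1/1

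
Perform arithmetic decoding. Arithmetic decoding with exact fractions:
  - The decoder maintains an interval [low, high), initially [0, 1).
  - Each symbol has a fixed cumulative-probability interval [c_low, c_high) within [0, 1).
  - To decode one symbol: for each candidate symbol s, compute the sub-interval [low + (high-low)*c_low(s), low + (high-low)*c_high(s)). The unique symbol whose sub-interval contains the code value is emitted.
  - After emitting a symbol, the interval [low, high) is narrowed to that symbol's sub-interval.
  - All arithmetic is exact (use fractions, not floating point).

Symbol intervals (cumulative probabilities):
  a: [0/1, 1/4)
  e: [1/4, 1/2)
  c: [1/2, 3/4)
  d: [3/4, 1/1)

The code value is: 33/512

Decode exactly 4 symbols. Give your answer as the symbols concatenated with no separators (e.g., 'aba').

Step 1: interval [0/1, 1/1), width = 1/1 - 0/1 = 1/1
  'a': [0/1 + 1/1*0/1, 0/1 + 1/1*1/4) = [0/1, 1/4) <- contains code 33/512
  'e': [0/1 + 1/1*1/4, 0/1 + 1/1*1/2) = [1/4, 1/2)
  'c': [0/1 + 1/1*1/2, 0/1 + 1/1*3/4) = [1/2, 3/4)
  'd': [0/1 + 1/1*3/4, 0/1 + 1/1*1/1) = [3/4, 1/1)
  emit 'a', narrow to [0/1, 1/4)
Step 2: interval [0/1, 1/4), width = 1/4 - 0/1 = 1/4
  'a': [0/1 + 1/4*0/1, 0/1 + 1/4*1/4) = [0/1, 1/16)
  'e': [0/1 + 1/4*1/4, 0/1 + 1/4*1/2) = [1/16, 1/8) <- contains code 33/512
  'c': [0/1 + 1/4*1/2, 0/1 + 1/4*3/4) = [1/8, 3/16)
  'd': [0/1 + 1/4*3/4, 0/1 + 1/4*1/1) = [3/16, 1/4)
  emit 'e', narrow to [1/16, 1/8)
Step 3: interval [1/16, 1/8), width = 1/8 - 1/16 = 1/16
  'a': [1/16 + 1/16*0/1, 1/16 + 1/16*1/4) = [1/16, 5/64) <- contains code 33/512
  'e': [1/16 + 1/16*1/4, 1/16 + 1/16*1/2) = [5/64, 3/32)
  'c': [1/16 + 1/16*1/2, 1/16 + 1/16*3/4) = [3/32, 7/64)
  'd': [1/16 + 1/16*3/4, 1/16 + 1/16*1/1) = [7/64, 1/8)
  emit 'a', narrow to [1/16, 5/64)
Step 4: interval [1/16, 5/64), width = 5/64 - 1/16 = 1/64
  'a': [1/16 + 1/64*0/1, 1/16 + 1/64*1/4) = [1/16, 17/256) <- contains code 33/512
  'e': [1/16 + 1/64*1/4, 1/16 + 1/64*1/2) = [17/256, 9/128)
  'c': [1/16 + 1/64*1/2, 1/16 + 1/64*3/4) = [9/128, 19/256)
  'd': [1/16 + 1/64*3/4, 1/16 + 1/64*1/1) = [19/256, 5/64)
  emit 'a', narrow to [1/16, 17/256)

Answer: aeaa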